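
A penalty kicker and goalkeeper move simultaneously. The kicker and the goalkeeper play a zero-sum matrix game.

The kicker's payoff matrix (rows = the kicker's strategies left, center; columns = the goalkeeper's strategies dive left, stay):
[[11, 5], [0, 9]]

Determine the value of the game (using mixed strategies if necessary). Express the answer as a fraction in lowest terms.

33/5

Row minima are 5 and 0, so the kicker's maximin is 5; column maxima are 11 and 9, so the goalkeeper's minimax is 9. These differ, so the equilibrium is in mixed strategies.
Let the kicker play left with probability p. The goalkeeper is indifferent when 11p = 5p + 9(1−p), giving p = 3/5.
Let the goalkeeper play dive left with probability q. The kicker is indifferent when 11q + 5(1−q) = 9(1−q), giving q = 4/15.
The value is 11·(4/15) + (5)·(11/15) = 33/5.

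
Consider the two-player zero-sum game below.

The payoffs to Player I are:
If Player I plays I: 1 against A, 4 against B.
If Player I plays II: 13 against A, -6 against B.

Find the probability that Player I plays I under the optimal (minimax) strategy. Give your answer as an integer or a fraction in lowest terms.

Row minima are 1 and -6, so Player I's maximin is 1; column maxima are 13 and 4, so Player II's minimax is 4. These differ, so the equilibrium is in mixed strategies.
Let Player I play I with probability p. Player II is indifferent when p + 13(1−p) = 4p − 6(1−p), giving p = 19/22.

19/22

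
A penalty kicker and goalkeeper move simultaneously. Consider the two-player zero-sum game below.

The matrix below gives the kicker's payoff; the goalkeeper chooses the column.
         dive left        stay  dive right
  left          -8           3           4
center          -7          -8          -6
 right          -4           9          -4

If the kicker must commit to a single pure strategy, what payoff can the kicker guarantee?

-4

The worst-case payoff for each row is left: -8, center: -8, right: -4.
The best of these is -4.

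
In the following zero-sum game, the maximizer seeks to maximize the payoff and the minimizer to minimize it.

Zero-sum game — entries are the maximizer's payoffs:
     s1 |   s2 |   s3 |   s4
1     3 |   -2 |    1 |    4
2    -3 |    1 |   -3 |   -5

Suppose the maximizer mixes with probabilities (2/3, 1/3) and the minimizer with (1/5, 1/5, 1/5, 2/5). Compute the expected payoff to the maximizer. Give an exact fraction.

Against (1/5, 1/5, 1/5, 2/5), each row's expected payoff is 1: 2; 2: -3.
Taking the (2/3, 1/3)-weighted average: (2/3)·(2) + (1/3)·(-3) = 1/3.

1/3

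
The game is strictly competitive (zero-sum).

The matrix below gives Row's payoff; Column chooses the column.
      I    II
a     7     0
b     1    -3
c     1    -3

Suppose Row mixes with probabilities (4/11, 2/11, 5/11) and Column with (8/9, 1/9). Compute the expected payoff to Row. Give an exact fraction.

Against (8/9, 1/9), each row's expected payoff is a: 56/9; b: 5/9; c: 5/9.
Taking the (4/11, 2/11, 5/11)-weighted average: (4/11)·(56/9) + (2/11)·(5/9) + (5/11)·(5/9) = 259/99.

259/99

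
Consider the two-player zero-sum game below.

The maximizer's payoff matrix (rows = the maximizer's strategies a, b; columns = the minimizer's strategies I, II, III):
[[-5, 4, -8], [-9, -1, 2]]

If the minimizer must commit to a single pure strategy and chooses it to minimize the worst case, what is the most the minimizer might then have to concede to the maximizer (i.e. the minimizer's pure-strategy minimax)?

-5

The worst case (largest entry) in each column is I: -5, II: 4, III: 2.
The best (smallest) of these is -5.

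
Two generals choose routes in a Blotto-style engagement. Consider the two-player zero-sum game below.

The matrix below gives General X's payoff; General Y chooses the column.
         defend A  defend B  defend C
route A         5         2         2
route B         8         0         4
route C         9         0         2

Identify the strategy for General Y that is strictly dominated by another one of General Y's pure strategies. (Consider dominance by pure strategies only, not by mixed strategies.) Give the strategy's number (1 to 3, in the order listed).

1

General Y prefers columns that give General X less. Compare defend A with defend B: 2 < 5, 0 < 8, 0 < 9.
So defend B strictly dominates defend A for General Y; defend A is strictly dominated.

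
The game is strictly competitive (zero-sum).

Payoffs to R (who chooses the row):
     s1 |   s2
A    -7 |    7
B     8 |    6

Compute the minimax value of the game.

49/8

Row minima are -7 and 6, so R's maximin is 6; column maxima are 8 and 7, so C's minimax is 7. These differ, so the equilibrium is in mixed strategies.
Let R play A with probability p. C is indifferent when −7p + 8(1−p) = 7p + 6(1−p), giving p = 1/8.
Let C play s1 with probability q. R is indifferent when −7q + 7(1−q) = 8q + 6(1−q), giving q = 1/16.
The value is -7·(1/16) + (7)·(15/16) = 49/8.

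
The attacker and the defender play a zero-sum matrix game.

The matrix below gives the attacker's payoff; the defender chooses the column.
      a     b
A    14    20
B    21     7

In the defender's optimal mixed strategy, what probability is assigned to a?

Row minima are 14 and 7, so the attacker's maximin is 14; column maxima are 21 and 20, so the defender's minimax is 20. These differ, so the equilibrium is in mixed strategies.
Let the defender play a with probability q. The attacker is indifferent when 14q + 20(1−q) = 21q + 7(1−q), giving q = 13/20.

13/20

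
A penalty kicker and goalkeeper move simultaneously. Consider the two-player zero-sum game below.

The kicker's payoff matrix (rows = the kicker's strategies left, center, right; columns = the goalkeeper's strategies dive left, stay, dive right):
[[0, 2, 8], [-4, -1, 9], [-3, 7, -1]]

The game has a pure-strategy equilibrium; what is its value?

Row minima: 0, -4, -3 → the kicker's maximin is 0.
Column maxima: 0, 7, 9 → the goalkeeper's minimax is 0.
They coincide at (left, dive left), so the value is 0.

0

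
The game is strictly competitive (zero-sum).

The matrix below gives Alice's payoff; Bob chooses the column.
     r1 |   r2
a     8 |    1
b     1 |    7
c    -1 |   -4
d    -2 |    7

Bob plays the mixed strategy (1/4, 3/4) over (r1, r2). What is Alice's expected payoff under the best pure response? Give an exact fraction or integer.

a: (8)·(1/4) + (1)·(3/4) = 11/4.
b: (1)·(1/4) + (7)·(3/4) = 11/2.
c: (-1)·(1/4) + (-4)·(3/4) = -13/4.
d: (-2)·(1/4) + (7)·(3/4) = 19/4.
The best pure response is b with expected payoff 11/2.

11/2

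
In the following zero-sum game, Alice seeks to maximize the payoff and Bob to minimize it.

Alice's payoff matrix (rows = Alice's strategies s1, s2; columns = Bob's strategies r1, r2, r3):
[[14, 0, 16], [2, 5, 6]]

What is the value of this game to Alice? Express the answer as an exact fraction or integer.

70/17

Column r3 is strictly dominated by r1 for Bob (it gives Alice more in every row).
The remaining 2×2 game on (s1, s2) × (r1, r2) has no saddle point. Let Alice play s1 with probability p; indifference gives 14p + 2(1−p) = 5(1−p), so p = 3/17.
Similarly Bob's optimal q on r1 is 5/17, and the value is 14·(5/17) + (0)·(12/17) = 70/17.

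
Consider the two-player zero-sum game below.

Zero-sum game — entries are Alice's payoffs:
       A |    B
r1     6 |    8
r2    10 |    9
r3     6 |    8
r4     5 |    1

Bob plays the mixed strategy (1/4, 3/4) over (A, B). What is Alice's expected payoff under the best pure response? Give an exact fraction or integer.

r1: (6)·(1/4) + (8)·(3/4) = 15/2.
r2: (10)·(1/4) + (9)·(3/4) = 37/4.
r3: (6)·(1/4) + (8)·(3/4) = 15/2.
r4: (5)·(1/4) + (1)·(3/4) = 2.
The best pure response is r2 with expected payoff 37/4.

37/4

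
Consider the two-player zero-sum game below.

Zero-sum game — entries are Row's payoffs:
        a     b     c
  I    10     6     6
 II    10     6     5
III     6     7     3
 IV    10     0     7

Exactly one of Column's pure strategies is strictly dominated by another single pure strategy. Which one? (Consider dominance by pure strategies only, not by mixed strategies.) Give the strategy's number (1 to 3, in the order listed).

Column prefers columns that give Row less. Compare a with c: 6 < 10, 5 < 10, 3 < 6, 7 < 10.
So c strictly dominates a for Column; a is strictly dominated.

1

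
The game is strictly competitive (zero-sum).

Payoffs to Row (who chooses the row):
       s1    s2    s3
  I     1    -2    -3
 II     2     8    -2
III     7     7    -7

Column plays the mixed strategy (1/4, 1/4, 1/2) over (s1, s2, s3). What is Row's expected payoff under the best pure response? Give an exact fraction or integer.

I: (1)·(1/4) + (-2)·(1/4) + (-3)·(1/2) = -7/4.
II: (2)·(1/4) + (8)·(1/4) + (-2)·(1/2) = 3/2.
III: (7)·(1/4) + (7)·(1/4) + (-7)·(1/2) = 0.
The best pure response is II with expected payoff 3/2.

3/2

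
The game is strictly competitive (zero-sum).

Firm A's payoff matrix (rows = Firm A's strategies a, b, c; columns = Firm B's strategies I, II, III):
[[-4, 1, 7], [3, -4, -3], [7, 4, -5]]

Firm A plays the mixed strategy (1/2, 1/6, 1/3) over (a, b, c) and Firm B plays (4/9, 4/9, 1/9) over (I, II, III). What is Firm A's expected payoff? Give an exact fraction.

Against (4/9, 4/9, 1/9), each row's expected payoff is a: -5/9; b: -7/9; c: 13/3.
Taking the (1/2, 1/6, 1/3)-weighted average: (1/2)·(-5/9) + (1/6)·(-7/9) + (1/3)·(13/3) = 28/27.

28/27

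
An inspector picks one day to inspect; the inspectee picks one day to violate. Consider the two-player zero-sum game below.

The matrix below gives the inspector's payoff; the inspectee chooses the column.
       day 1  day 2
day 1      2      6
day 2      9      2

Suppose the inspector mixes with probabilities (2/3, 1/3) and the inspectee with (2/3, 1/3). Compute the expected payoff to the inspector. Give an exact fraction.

Against (2/3, 1/3), each row's expected payoff is day 1: 10/3; day 2: 20/3.
Taking the (2/3, 1/3)-weighted average: (2/3)·(10/3) + (1/3)·(20/3) = 40/9.

40/9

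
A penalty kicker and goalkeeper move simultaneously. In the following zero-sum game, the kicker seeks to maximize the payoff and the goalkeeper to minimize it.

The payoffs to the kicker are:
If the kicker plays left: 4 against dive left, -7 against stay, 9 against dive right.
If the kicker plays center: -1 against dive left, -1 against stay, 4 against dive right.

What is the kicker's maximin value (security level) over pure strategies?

The worst-case payoff for each row is left: -7, center: -1.
The best of these is -1.

-1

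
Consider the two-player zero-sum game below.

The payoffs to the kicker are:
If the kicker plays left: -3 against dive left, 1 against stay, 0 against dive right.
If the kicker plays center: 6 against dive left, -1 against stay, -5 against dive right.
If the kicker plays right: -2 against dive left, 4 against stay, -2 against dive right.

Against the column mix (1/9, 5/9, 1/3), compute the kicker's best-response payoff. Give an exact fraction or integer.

4/3

left: (-3)·(1/9) + (1)·(5/9) + (0)·(1/3) = 2/9.
center: (6)·(1/9) + (-1)·(5/9) + (-5)·(1/3) = -14/9.
right: (-2)·(1/9) + (4)·(5/9) + (-2)·(1/3) = 4/3.
The best pure response is right with expected payoff 4/3.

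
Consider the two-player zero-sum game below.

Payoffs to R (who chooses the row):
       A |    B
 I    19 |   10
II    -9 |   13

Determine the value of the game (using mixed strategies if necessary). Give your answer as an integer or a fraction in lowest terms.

Row minima are 10 and -9, so R's maximin is 10; column maxima are 19 and 13, so C's minimax is 13. These differ, so the equilibrium is in mixed strategies.
Let R play I with probability p. C is indifferent when 19p − 9(1−p) = 10p + 13(1−p), giving p = 22/31.
Let C play A with probability q. R is indifferent when 19q + 10(1−q) = −9q + 13(1−q), giving q = 3/31.
The value is 19·(3/31) + (10)·(28/31) = 337/31.

337/31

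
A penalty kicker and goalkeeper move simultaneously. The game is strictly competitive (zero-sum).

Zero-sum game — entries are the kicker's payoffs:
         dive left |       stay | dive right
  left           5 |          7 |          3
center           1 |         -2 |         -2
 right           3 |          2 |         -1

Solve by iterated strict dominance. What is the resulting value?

3

Row right is strictly dominated by row left (5>3, 7>2, 3>-1); eliminate right.
Column dive left is strictly dominated by dive right for the goalkeeper (3<5, -2<1); eliminate dive left.
Row center is strictly dominated by row left (7>-2, 3>-2); eliminate center.
Column stay is strictly dominated by dive right for the goalkeeper (3<7); eliminate stay.
Only (left, dive right) remains, with payoff 3.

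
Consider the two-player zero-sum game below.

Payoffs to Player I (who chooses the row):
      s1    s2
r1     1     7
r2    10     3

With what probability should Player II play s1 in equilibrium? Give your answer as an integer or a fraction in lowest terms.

Row minima are 1 and 3, so Player I's maximin is 3; column maxima are 10 and 7, so Player II's minimax is 7. These differ, so the equilibrium is in mixed strategies.
Let Player II play s1 with probability q. Player I is indifferent when q + 7(1−q) = 10q + 3(1−q), giving q = 4/13.

4/13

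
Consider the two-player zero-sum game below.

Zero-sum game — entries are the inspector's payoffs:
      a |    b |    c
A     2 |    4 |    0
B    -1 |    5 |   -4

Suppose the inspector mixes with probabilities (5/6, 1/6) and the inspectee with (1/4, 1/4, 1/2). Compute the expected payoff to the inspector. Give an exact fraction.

13/12

Against (1/4, 1/4, 1/2), each row's expected payoff is A: 3/2; B: -1.
Taking the (5/6, 1/6)-weighted average: (5/6)·(3/2) + (1/6)·(-1) = 13/12.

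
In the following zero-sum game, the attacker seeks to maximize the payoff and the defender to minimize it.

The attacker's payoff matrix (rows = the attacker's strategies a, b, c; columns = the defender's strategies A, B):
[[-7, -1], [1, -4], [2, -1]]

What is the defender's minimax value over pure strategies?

The worst case (largest entry) in each column is A: 2, B: -1.
The best (smallest) of these is -1.

-1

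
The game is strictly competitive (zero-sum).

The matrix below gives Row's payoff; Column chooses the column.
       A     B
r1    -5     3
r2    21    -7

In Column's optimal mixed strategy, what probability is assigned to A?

Row minima are -5 and -7, so Row's maximin is -5; column maxima are 21 and 3, so Column's minimax is 3. These differ, so the equilibrium is in mixed strategies.
Let Column play A with probability q. Row is indifferent when −5q + 3(1−q) = 21q − 7(1−q), giving q = 5/18.

5/18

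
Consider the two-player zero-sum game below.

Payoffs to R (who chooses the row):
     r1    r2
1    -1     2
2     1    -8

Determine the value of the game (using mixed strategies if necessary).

-1/2

Row minima are -1 and -8, so R's maximin is -1; column maxima are 1 and 2, so C's minimax is 1. These differ, so the equilibrium is in mixed strategies.
Let R play 1 with probability p. C is indifferent when −p + (1−p) = 2p − 8(1−p), giving p = 3/4.
Let C play r1 with probability q. R is indifferent when −q + 2(1−q) = q − 8(1−q), giving q = 5/6.
The value is -1·(5/6) + (2)·(1/6) = -1/2.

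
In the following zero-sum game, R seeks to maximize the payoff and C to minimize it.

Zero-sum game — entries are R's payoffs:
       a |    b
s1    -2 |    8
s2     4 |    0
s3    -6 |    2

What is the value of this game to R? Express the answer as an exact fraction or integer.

Row s3 is strictly dominated by row s1, so R never plays it.
The remaining 2×2 game on (s1, s2) × (a, b) has no saddle point. Let R play s1 with probability p; indifference gives −2p + 4(1−p) = 8p, so p = 2/7.
Similarly C's optimal q on a is 4/7, and the value is -2·(4/7) + (8)·(3/7) = 16/7.

16/7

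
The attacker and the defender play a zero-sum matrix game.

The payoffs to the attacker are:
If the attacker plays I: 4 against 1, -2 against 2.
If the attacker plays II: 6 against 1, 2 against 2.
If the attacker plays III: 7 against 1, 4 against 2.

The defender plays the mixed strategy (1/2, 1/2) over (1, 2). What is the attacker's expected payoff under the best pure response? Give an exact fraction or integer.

I: (4)·(1/2) + (-2)·(1/2) = 1.
II: (6)·(1/2) + (2)·(1/2) = 4.
III: (7)·(1/2) + (4)·(1/2) = 11/2.
The best pure response is III with expected payoff 11/2.

11/2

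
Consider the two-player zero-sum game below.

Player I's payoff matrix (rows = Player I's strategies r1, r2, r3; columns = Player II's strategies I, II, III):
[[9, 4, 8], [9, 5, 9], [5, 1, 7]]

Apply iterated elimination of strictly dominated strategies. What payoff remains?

Row r3 is strictly dominated by row r1 (9>5, 4>1, 8>7); eliminate r3.
Column I is strictly dominated by II for Player II (4<9, 5<9); eliminate I.
Row r1 is strictly dominated by row r2 (5>4, 9>8); eliminate r1.
Column III is strictly dominated by II for Player II (5<9); eliminate III.
Only (r2, II) remains, with payoff 5.

5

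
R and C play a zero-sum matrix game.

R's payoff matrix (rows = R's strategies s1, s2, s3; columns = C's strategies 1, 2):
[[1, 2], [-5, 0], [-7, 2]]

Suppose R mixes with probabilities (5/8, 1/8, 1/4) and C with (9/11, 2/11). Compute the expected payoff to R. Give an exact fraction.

Against (9/11, 2/11), each row's expected payoff is s1: 13/11; s2: -45/11; s3: -59/11.
Taking the (5/8, 1/8, 1/4)-weighted average: (5/8)·(13/11) + (1/8)·(-45/11) + (1/4)·(-59/11) = -49/44.

-49/44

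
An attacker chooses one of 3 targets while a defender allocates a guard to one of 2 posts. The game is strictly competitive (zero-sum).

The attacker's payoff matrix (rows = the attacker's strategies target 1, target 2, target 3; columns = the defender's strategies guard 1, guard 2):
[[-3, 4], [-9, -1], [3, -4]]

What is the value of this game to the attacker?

Row target 2 is strictly dominated by row target 1, so the attacker never plays it.
The remaining 2×2 game on (target 1, target 3) × (guard 1, guard 2) has no saddle point. Let the attacker play target 1 with probability p; indifference gives −3p + 3(1−p) = 4p − 4(1−p), so p = 1/2.
Similarly the defender's optimal q on guard 1 is 4/7, and the value is -3·(4/7) + (4)·(3/7) = 0.

0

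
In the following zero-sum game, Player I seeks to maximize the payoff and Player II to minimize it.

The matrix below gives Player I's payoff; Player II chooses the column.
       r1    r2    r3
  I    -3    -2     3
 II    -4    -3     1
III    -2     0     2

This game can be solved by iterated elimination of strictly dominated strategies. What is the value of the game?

-2

Row II is strictly dominated by row I (-3>-4, -2>-3, 3>1); eliminate II.
Column r2 is strictly dominated by r1 for Player II (-3<-2, -2<0); eliminate r2.
Column r3 is strictly dominated by r1 for Player II (-3<3, -2<2); eliminate r3.
Row I is strictly dominated by row III (-2>-3); eliminate I.
Only (III, r1) remains, with payoff -2.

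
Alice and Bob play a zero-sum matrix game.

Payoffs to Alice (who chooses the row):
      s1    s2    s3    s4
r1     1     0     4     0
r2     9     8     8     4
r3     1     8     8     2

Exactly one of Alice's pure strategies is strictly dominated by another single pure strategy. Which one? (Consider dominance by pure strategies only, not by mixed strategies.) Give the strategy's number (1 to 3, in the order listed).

1

Compare r1 with r2: 9 > 1, 8 > 0, 8 > 4, 4 > 0.
So r2 strictly dominates r1 for Alice; r1 is strictly dominated.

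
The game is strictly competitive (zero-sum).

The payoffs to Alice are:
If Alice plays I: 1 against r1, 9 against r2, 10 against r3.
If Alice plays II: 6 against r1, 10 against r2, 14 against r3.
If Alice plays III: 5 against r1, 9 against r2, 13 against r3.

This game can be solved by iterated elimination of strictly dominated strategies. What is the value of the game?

Column r3 is strictly dominated by r1 for Bob (1<10, 6<14, 5<13); eliminate r3.
Row III is strictly dominated by row II (6>5, 10>9); eliminate III.
Column r2 is strictly dominated by r1 for Bob (1<9, 6<10); eliminate r2.
Row I is strictly dominated by row II (6>1); eliminate I.
Only (II, r1) remains, with payoff 6.

6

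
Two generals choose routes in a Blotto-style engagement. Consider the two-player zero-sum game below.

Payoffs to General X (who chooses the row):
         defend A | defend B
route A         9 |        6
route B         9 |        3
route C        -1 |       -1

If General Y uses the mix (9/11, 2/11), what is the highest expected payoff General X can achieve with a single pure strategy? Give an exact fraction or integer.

route A: (9)·(9/11) + (6)·(2/11) = 93/11.
route B: (9)·(9/11) + (3)·(2/11) = 87/11.
route C: (-1)·(9/11) + (-1)·(2/11) = -1.
The best pure response is route A with expected payoff 93/11.

93/11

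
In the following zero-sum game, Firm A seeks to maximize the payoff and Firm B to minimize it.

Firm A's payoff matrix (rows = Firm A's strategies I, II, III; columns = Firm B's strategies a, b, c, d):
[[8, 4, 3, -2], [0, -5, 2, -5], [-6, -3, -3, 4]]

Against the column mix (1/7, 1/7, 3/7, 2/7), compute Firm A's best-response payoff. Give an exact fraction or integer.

I: (8)·(1/7) + (4)·(1/7) + (3)·(3/7) + (-2)·(2/7) = 17/7.
II: (0)·(1/7) + (-5)·(1/7) + (2)·(3/7) + (-5)·(2/7) = -9/7.
III: (-6)·(1/7) + (-3)·(1/7) + (-3)·(3/7) + (4)·(2/7) = -10/7.
The best pure response is I with expected payoff 17/7.

17/7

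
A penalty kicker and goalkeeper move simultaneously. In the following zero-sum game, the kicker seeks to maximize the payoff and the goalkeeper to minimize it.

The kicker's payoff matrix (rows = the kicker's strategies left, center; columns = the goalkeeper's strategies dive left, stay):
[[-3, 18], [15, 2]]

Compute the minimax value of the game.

Row minima are -3 and 2, so the kicker's maximin is 2; column maxima are 15 and 18, so the goalkeeper's minimax is 15. These differ, so the equilibrium is in mixed strategies.
Let the kicker play left with probability p. The goalkeeper is indifferent when −3p + 15(1−p) = 18p + 2(1−p), giving p = 13/34.
Let the goalkeeper play dive left with probability q. The kicker is indifferent when −3q + 18(1−q) = 15q + 2(1−q), giving q = 8/17.
The value is -3·(8/17) + (18)·(9/17) = 138/17.

138/17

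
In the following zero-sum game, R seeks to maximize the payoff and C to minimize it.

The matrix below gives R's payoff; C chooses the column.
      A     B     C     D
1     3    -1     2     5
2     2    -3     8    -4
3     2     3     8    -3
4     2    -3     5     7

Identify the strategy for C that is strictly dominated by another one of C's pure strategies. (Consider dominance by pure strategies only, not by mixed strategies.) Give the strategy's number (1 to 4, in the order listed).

3

C prefers columns that give R less. Compare C with B: -1 < 2, -3 < 8, 3 < 8, -3 < 5.
So B strictly dominates C for C; C is strictly dominated.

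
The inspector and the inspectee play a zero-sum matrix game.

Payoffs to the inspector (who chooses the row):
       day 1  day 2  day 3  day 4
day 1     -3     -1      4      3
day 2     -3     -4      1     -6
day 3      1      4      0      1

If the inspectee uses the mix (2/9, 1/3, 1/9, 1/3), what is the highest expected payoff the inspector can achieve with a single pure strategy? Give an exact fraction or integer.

day 1: (-3)·(2/9) + (-1)·(1/3) + (4)·(1/9) + (3)·(1/3) = 4/9.
day 2: (-3)·(2/9) + (-4)·(1/3) + (1)·(1/9) + (-6)·(1/3) = -35/9.
day 3: (1)·(2/9) + (4)·(1/3) + (0)·(1/9) + (1)·(1/3) = 17/9.
The best pure response is day 3 with expected payoff 17/9.

17/9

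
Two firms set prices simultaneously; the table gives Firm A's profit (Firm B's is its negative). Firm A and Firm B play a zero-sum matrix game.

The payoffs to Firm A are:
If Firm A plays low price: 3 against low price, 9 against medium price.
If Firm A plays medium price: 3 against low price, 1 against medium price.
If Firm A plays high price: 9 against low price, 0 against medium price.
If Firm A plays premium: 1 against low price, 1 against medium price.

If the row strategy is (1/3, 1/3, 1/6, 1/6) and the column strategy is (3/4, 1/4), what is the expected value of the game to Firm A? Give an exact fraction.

29/8

Against (3/4, 1/4), each row's expected payoff is low price: 9/2; medium price: 5/2; high price: 27/4; premium: 1.
Taking the (1/3, 1/3, 1/6, 1/6)-weighted average: (1/3)·(9/2) + (1/3)·(5/2) + (1/6)·(27/4) + (1/6)·(1) = 29/8.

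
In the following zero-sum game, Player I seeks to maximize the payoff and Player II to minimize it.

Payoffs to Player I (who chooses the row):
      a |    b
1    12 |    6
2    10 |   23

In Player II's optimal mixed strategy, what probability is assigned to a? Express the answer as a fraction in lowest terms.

17/19

Row minima are 6 and 10, so Player I's maximin is 10; column maxima are 12 and 23, so Player II's minimax is 12. These differ, so the equilibrium is in mixed strategies.
Let Player II play a with probability q. Player I is indifferent when 12q + 6(1−q) = 10q + 23(1−q), giving q = 17/19.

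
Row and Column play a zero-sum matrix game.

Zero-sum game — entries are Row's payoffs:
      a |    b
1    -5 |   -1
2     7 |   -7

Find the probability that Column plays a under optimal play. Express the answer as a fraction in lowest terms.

Row minima are -5 and -7, so Row's maximin is -5; column maxima are 7 and -1, so Column's minimax is -1. These differ, so the equilibrium is in mixed strategies.
Let Column play a with probability q. Row is indifferent when −5q − (1−q) = 7q − 7(1−q), giving q = 1/3.

1/3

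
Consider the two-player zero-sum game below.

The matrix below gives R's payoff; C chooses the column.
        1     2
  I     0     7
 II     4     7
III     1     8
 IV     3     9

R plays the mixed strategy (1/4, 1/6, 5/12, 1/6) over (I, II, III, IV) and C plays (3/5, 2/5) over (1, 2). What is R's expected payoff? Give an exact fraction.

81/20

Against (3/5, 2/5), each row's expected payoff is I: 14/5; II: 26/5; III: 19/5; IV: 27/5.
Taking the (1/4, 1/6, 5/12, 1/6)-weighted average: (1/4)·(14/5) + (1/6)·(26/5) + (5/12)·(19/5) + (1/6)·(27/5) = 81/20.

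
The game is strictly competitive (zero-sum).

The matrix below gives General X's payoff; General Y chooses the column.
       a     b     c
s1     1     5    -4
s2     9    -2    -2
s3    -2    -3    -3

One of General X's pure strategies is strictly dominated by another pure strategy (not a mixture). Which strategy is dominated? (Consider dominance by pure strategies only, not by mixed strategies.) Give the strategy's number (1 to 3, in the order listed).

Compare s3 with s2: 9 > -2, -2 > -3, -2 > -3.
So s2 strictly dominates s3 for General X; s3 is strictly dominated.

3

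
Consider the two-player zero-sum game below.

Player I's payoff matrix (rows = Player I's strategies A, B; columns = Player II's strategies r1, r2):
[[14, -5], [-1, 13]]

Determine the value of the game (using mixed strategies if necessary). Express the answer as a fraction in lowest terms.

Row minima are -5 and -1, so Player I's maximin is -1; column maxima are 14 and 13, so Player II's minimax is 13. These differ, so the equilibrium is in mixed strategies.
Let Player I play A with probability p. Player II is indifferent when 14p − (1−p) = −5p + 13(1−p), giving p = 14/33.
Let Player II play r1 with probability q. Player I is indifferent when 14q − 5(1−q) = −q + 13(1−q), giving q = 6/11.
The value is 14·(6/11) + (-5)·(5/11) = 59/11.

59/11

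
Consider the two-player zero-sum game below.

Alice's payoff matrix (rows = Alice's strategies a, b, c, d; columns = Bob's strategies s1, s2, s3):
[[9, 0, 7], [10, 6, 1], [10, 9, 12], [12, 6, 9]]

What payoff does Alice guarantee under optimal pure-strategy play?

9

Row minima: 0, 1, 9, 6 → Alice's maximin is 9.
Column maxima: 12, 9, 12 → Bob's minimax is 9.
They coincide at (c, s2), so the value is 9.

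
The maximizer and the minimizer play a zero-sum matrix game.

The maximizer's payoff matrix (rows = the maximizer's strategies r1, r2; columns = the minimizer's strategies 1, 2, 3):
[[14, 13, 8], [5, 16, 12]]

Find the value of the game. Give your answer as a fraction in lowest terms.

Column 2 is strictly dominated by 3 for the minimizer (it gives the maximizer more in every row).
The remaining 2×2 game on (r1, r2) × (1, 3) has no saddle point. Let the maximizer play r1 with probability p; indifference gives 14p + 5(1−p) = 8p + 12(1−p), so p = 7/13.
Similarly the minimizer's optimal q on 1 is 4/13, and the value is 14·(4/13) + (8)·(9/13) = 128/13.

128/13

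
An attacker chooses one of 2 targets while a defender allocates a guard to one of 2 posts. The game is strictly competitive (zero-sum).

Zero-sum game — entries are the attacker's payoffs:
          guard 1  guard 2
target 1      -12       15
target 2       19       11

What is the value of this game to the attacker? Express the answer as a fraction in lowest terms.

Row minima are -12 and 11, so the attacker's maximin is 11; column maxima are 19 and 15, so the defender's minimax is 15. These differ, so the equilibrium is in mixed strategies.
Let the attacker play target 1 with probability p. The defender is indifferent when −12p + 19(1−p) = 15p + 11(1−p), giving p = 8/35.
Let the defender play guard 1 with probability q. The attacker is indifferent when −12q + 15(1−q) = 19q + 11(1−q), giving q = 4/35.
The value is -12·(4/35) + (15)·(31/35) = 417/35.

417/35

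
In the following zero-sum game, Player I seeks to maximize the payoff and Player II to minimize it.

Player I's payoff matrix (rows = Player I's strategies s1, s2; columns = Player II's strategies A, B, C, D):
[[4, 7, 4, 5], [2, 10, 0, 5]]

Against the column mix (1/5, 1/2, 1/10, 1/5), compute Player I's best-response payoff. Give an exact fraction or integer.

32/5

s1: (4)·(1/5) + (7)·(1/2) + (4)·(1/10) + (5)·(1/5) = 57/10.
s2: (2)·(1/5) + (10)·(1/2) + (0)·(1/10) + (5)·(1/5) = 32/5.
The best pure response is s2 with expected payoff 32/5.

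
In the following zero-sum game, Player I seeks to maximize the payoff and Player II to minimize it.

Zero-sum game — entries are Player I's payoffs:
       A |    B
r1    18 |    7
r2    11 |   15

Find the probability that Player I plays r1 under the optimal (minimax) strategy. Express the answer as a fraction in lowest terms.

Row minima are 7 and 11, so Player I's maximin is 11; column maxima are 18 and 15, so Player II's minimax is 15. These differ, so the equilibrium is in mixed strategies.
Let Player I play r1 with probability p. Player II is indifferent when 18p + 11(1−p) = 7p + 15(1−p), giving p = 4/15.

4/15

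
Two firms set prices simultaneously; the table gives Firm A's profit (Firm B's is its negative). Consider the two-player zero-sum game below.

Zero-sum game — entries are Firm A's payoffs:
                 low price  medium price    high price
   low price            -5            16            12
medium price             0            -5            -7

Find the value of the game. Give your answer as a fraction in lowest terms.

Column medium price is strictly dominated by high price for Firm B (it gives Firm A more in every row).
The remaining 2×2 game on (low price, medium price) × (low price, high price) has no saddle point. Let Firm A play low price with probability p; indifference gives −5p = 12p − 7(1−p), so p = 7/24.
Similarly Firm B's optimal q on low price is 19/24, and the value is -5·(19/24) + (12)·(5/24) = -35/24.

-35/24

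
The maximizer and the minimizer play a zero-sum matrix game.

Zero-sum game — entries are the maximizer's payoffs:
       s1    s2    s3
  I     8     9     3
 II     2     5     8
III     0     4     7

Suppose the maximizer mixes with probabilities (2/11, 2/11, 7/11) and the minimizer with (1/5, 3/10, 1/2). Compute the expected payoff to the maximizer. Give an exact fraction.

Against (1/5, 3/10, 1/2), each row's expected payoff is I: 29/5; II: 59/10; III: 47/10.
Taking the (2/11, 2/11, 7/11)-weighted average: (2/11)·(29/5) + (2/11)·(59/10) + (7/11)·(47/10) = 563/110.

563/110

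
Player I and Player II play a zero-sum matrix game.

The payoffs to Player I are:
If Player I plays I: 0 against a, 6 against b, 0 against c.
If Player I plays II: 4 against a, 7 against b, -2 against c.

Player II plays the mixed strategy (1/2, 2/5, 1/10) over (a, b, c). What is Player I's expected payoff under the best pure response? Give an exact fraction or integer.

23/5

I: (0)·(1/2) + (6)·(2/5) + (0)·(1/10) = 12/5.
II: (4)·(1/2) + (7)·(2/5) + (-2)·(1/10) = 23/5.
The best pure response is II with expected payoff 23/5.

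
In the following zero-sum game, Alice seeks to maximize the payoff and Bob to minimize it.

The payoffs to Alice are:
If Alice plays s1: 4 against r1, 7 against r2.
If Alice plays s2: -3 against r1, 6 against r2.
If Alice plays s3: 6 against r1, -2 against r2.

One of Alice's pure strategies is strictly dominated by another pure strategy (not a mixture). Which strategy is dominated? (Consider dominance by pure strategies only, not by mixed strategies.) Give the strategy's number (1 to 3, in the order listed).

2

Compare s2 with s1: 4 > -3, 7 > 6.
So s1 strictly dominates s2 for Alice; s2 is strictly dominated.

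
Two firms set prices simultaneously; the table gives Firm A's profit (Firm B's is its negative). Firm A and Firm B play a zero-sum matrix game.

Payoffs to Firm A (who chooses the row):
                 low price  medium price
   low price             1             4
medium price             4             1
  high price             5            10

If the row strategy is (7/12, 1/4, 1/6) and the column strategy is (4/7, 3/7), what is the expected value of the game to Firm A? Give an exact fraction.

269/84

Against (4/7, 3/7), each row's expected payoff is low price: 16/7; medium price: 19/7; high price: 50/7.
Taking the (7/12, 1/4, 1/6)-weighted average: (7/12)·(16/7) + (1/4)·(19/7) + (1/6)·(50/7) = 269/84.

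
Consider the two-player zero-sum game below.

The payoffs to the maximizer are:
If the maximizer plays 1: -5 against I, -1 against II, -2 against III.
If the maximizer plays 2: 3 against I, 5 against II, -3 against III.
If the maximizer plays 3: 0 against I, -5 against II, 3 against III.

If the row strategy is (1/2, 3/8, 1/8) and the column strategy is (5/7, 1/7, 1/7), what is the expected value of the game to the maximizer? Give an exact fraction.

-9/8

Against (5/7, 1/7, 1/7), each row's expected payoff is 1: -4; 2: 17/7; 3: -2/7.
Taking the (1/2, 3/8, 1/8)-weighted average: (1/2)·(-4) + (3/8)·(17/7) + (1/8)·(-2/7) = -9/8.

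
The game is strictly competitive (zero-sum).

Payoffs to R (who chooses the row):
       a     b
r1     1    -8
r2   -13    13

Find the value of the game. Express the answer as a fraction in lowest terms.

-13/5

Row minima are -8 and -13, so R's maximin is -8; column maxima are 1 and 13, so C's minimax is 1. These differ, so the equilibrium is in mixed strategies.
Let R play r1 with probability p. C is indifferent when p − 13(1−p) = −8p + 13(1−p), giving p = 26/35.
Let C play a with probability q. R is indifferent when q − 8(1−q) = −13q + 13(1−q), giving q = 3/5.
The value is 1·(3/5) + (-8)·(2/5) = -13/5.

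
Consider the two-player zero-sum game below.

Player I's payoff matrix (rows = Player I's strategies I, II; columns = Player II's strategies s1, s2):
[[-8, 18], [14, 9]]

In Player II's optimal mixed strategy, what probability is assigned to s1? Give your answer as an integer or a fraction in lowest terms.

9/31

Row minima are -8 and 9, so Player I's maximin is 9; column maxima are 14 and 18, so Player II's minimax is 14. These differ, so the equilibrium is in mixed strategies.
Let Player II play s1 with probability q. Player I is indifferent when −8q + 18(1−q) = 14q + 9(1−q), giving q = 9/31.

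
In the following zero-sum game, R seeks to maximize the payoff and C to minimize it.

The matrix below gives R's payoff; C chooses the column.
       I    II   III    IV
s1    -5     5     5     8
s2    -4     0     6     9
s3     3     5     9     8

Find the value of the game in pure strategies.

3

Row minima: -5, -4, 3 → R's maximin is 3.
Column maxima: 3, 5, 9, 9 → C's minimax is 3.
They coincide at (s3, I), so the value is 3.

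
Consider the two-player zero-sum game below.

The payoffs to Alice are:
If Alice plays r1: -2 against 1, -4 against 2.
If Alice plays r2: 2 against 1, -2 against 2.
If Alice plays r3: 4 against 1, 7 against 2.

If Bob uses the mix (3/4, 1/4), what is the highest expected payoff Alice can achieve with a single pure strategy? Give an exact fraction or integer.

19/4

r1: (-2)·(3/4) + (-4)·(1/4) = -5/2.
r2: (2)·(3/4) + (-2)·(1/4) = 1.
r3: (4)·(3/4) + (7)·(1/4) = 19/4.
The best pure response is r3 with expected payoff 19/4.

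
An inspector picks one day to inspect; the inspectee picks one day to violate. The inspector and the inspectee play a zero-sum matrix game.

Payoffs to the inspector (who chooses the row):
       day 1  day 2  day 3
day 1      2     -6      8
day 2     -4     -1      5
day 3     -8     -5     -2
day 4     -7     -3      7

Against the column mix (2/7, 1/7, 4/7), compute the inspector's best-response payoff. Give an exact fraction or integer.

day 1: (2)·(2/7) + (-6)·(1/7) + (8)·(4/7) = 30/7.
day 2: (-4)·(2/7) + (-1)·(1/7) + (5)·(4/7) = 11/7.
day 3: (-8)·(2/7) + (-5)·(1/7) + (-2)·(4/7) = -29/7.
day 4: (-7)·(2/7) + (-3)·(1/7) + (7)·(4/7) = 11/7.
The best pure response is day 1 with expected payoff 30/7.

30/7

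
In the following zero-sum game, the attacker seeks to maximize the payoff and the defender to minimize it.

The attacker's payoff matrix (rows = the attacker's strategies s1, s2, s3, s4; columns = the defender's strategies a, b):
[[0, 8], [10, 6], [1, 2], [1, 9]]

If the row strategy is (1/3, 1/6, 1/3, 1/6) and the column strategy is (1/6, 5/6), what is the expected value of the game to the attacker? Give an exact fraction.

47/9

Against (1/6, 5/6), each row's expected payoff is s1: 20/3; s2: 20/3; s3: 11/6; s4: 23/3.
Taking the (1/3, 1/6, 1/3, 1/6)-weighted average: (1/3)·(20/3) + (1/6)·(20/3) + (1/3)·(11/6) + (1/6)·(23/3) = 47/9.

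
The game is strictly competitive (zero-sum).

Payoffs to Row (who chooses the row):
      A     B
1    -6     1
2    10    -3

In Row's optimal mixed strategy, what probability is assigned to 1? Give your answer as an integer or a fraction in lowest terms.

Row minima are -6 and -3, so Row's maximin is -3; column maxima are 10 and 1, so Column's minimax is 1. These differ, so the equilibrium is in mixed strategies.
Let Row play 1 with probability p. Column is indifferent when −6p + 10(1−p) = p − 3(1−p), giving p = 13/20.

13/20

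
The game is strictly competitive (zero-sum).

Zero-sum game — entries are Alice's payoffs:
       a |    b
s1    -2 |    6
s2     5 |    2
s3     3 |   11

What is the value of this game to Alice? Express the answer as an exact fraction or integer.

49/11

Row s1 is strictly dominated by row s3, so Alice never plays it.
The remaining 2×2 game on (s2, s3) × (a, b) has no saddle point. Let Alice play s2 with probability p; indifference gives 5p + 3(1−p) = 2p + 11(1−p), so p = 8/11.
Similarly Bob's optimal q on a is 9/11, and the value is 5·(9/11) + (2)·(2/11) = 49/11.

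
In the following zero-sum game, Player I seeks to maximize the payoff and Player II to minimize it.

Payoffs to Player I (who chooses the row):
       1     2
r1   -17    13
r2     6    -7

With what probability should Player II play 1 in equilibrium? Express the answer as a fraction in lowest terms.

Row minima are -17 and -7, so Player I's maximin is -7; column maxima are 6 and 13, so Player II's minimax is 6. These differ, so the equilibrium is in mixed strategies.
Let Player II play 1 with probability q. Player I is indifferent when −17q + 13(1−q) = 6q − 7(1−q), giving q = 20/43.

20/43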